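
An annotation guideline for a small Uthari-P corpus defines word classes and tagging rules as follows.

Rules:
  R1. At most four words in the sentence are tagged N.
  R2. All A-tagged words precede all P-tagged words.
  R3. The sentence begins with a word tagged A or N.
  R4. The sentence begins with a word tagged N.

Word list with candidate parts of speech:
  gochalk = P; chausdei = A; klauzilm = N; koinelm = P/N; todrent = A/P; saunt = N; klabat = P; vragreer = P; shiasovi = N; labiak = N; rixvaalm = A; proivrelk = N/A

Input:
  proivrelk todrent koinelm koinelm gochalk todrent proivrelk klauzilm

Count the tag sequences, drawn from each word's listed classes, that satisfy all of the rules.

6

Candidates per position — 1:proivrelk {N,A}; 2:todrent {A,P}; 3:koinelm {P,N}; 4:koinelm {P,N}; 5:gochalk {P}; 6:todrent {A,P}; 7:proivrelk {N,A}; 8:klauzilm {N}.
There are 64 candidate sequences in total.
Checking each against the rules leaves 6 sequences.
Count = 6.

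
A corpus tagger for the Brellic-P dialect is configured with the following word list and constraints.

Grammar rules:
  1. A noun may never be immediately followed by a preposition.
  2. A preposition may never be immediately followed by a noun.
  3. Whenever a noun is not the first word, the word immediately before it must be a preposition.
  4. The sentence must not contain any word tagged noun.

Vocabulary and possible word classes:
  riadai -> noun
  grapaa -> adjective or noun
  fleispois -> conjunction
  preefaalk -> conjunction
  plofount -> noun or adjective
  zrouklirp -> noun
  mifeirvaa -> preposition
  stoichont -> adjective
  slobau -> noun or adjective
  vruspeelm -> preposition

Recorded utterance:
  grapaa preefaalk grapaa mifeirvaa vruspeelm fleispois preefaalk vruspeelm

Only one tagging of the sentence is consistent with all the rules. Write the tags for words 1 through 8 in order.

Candidates per position — 1:grapaa {adjective,noun}; 2:preefaalk {conjunction}; 3:grapaa {adjective,noun}; 4:mifeirvaa {preposition}; 5:vruspeelm {preposition}; 6:fleispois {conjunction}; 7:preefaalk {conjunction}; 8:vruspeelm {preposition}.
If word 1 were noun, no tagging could satisfy rule 4; so word 1 is adjective.
If word 3 were noun, no tagging could satisfy rule 1; so word 3 is adjective.
So the tagging must be: adjective conjunction adjective preposition preposition conjunction conjunction preposition.
Check: rule 1 ok; rule 2 ok; rule 3 ok; rule 4 ok.

adjective conjunction adjective preposition preposition conjunction conjunction preposition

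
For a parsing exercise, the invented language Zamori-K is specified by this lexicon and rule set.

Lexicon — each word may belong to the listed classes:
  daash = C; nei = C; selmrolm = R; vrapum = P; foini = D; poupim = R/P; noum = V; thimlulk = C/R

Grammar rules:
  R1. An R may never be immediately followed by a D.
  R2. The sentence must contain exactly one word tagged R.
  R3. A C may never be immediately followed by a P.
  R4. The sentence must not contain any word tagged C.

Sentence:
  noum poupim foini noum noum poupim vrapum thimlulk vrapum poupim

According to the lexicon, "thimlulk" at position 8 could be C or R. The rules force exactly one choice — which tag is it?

Candidates per position — 1:noum {V}; 2:poupim {R,P}; 3:foini {D}; 4:noum {V}; 5:noum {V}; 6:poupim {R,P}; 7:vrapum {P}; 8:thimlulk {C,R}; 9:vrapum {P}; 10:poupim {R,P}.
Position 2: tagging it R would leave rule 1 unsatisfiable, so it must be P.
Position 8: tagging it C would leave rule 3 unsatisfiable, so it must be R.
Position 10: tagging it R would leave rule 2 unsatisfiable, so it must be P.
Position 6: tagging it R would leave rule 2 unsatisfiable, so it must be P.
So the tagging must be: V P D V V P P R P P.
Rule-by-rule: rule 1 ok; rule 2 ok; rule 3 ok; rule 4 ok.

R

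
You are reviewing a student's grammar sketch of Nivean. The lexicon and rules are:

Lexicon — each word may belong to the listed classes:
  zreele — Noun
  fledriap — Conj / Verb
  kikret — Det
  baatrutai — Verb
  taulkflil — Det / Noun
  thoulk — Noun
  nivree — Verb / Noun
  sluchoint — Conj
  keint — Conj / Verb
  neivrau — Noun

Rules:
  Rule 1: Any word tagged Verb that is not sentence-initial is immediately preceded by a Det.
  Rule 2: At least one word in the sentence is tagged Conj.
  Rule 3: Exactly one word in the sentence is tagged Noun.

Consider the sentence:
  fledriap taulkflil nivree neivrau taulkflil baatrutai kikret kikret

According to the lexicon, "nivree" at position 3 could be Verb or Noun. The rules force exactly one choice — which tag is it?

Candidates per position — 1:fledriap {Conj,Verb}; 2:taulkflil {Det,Noun}; 3:nivree {Verb,Noun}; 4:neivrau {Noun}; 5:taulkflil {Det,Noun}; 6:baatrutai {Verb}; 7:kikret {Det}; 8:kikret {Det}.
If word 1 were Verb, no tagging could satisfy rule 2; so word 1 is Conj.
If word 2 were Noun, no tagging could satisfy rule 3; so word 2 is Det.
If word 3 were Noun, no tagging could satisfy rule 3; so word 3 is Verb.
If word 5 were Noun, no tagging could satisfy rule 1; so word 5 is Det.
The only consistent sequence is: Conj Det Verb Noun Det Verb Det Det.
Check: rule 1 satisfied; rule 2 satisfied; rule 3 satisfied.

Verb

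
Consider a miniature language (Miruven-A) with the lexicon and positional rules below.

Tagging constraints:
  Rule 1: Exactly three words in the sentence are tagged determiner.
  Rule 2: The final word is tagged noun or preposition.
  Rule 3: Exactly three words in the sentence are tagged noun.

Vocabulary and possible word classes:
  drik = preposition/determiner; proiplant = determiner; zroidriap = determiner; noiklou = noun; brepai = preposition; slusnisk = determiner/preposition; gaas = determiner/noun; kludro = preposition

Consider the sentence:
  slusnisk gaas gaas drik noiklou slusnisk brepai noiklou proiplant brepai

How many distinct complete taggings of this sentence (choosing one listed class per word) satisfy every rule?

6

Candidates per position — 1:slusnisk {determiner,preposition}; 2:gaas {determiner,noun}; 3:gaas {determiner,noun}; 4:drik {preposition,determiner}; 5:noiklou {noun}; 6:slusnisk {determiner,preposition}; 7:brepai {preposition}; 8:noiklou {noun}; 9:proiplant {determiner}; 10:brepai {preposition}.
There are 32 candidate sequences in total.
Checking each against the rules leaves 6 sequences.
Count = 6.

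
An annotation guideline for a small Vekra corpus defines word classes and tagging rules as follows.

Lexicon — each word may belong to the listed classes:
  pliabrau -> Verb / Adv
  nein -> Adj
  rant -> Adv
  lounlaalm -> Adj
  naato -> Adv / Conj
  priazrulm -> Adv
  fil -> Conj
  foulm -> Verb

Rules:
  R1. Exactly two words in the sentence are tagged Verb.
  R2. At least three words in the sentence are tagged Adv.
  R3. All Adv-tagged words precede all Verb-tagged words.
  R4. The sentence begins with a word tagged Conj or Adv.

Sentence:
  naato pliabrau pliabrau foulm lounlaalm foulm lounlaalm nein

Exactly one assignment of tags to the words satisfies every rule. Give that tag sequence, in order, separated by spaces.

Candidates per position — 1:naato {Adv,Conj}; 2:pliabrau {Verb,Adv}; 3:pliabrau {Verb,Adv}; 4:foulm {Verb}; 5:lounlaalm {Adj}; 6:foulm {Verb}; 7:lounlaalm {Adj}; 8:nein {Adj}.
Position 1: Conj is ruled out by rule 2; that leaves Adv.
Position 2: Verb is ruled out by rule 1; that leaves Adv.
Position 3: Verb is ruled out by rule 1; that leaves Adv.
So the tagging must be: Adv Adv Adv Verb Adj Verb Adj Adj.
Check: rule 1 satisfied; rule 2 satisfied; rule 3 satisfied; rule 4 satisfied.

Adv Adv Adv Verb Adj Verb Adj Adj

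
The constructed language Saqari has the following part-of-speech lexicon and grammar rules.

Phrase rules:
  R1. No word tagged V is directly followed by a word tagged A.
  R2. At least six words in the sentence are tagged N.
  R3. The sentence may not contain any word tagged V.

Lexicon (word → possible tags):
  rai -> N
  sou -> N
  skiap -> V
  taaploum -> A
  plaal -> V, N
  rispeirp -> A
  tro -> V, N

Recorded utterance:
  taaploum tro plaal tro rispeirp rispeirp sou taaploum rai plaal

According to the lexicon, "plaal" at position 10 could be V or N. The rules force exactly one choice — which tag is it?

N

Candidates per position — 1:taaploum {A}; 2:tro {V,N}; 3:plaal {V,N}; 4:tro {V,N}; 5:rispeirp {A}; 6:rispeirp {A}; 7:sou {N}; 8:taaploum {A}; 9:rai {N}; 10:plaal {V,N}.
If word 2 were V, no tagging could satisfy rule 2; so word 2 is N.
If word 3 were V, no tagging could satisfy rule 2; so word 3 is N.
If word 4 were V, no tagging could satisfy rule 1; so word 4 is N.
If word 10 were V, no tagging could satisfy rule 2; so word 10 is N.
So the tagging must be: A N N N A A N A N N.
Rule-by-rule: rule 1 holds; rule 2 holds; rule 3 holds.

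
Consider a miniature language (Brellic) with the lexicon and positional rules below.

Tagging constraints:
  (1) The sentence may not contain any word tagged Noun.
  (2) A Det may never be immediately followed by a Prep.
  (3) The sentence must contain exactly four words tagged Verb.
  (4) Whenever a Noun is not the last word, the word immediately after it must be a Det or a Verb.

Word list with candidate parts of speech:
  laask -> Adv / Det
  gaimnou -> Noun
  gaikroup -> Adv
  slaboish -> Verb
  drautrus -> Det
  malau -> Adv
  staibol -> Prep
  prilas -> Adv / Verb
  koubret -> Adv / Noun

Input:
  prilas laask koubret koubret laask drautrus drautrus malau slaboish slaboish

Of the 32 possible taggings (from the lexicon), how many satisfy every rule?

Candidates per position — 1:prilas {Adv,Verb}; 2:laask {Adv,Det}; 3:koubret {Adv,Noun}; 4:koubret {Adv,Noun}; 5:laask {Adv,Det}; 6:drautrus {Det}; 7:drautrus {Det}; 8:malau {Adv}; 9:slaboish {Verb}; 10:slaboish {Verb}.
There are 32 candidate sequences in total.
Rule 3 cannot be satisfied by any choice of tags from the lexicon.
So there is no consistent tagging.
Count = 0.

0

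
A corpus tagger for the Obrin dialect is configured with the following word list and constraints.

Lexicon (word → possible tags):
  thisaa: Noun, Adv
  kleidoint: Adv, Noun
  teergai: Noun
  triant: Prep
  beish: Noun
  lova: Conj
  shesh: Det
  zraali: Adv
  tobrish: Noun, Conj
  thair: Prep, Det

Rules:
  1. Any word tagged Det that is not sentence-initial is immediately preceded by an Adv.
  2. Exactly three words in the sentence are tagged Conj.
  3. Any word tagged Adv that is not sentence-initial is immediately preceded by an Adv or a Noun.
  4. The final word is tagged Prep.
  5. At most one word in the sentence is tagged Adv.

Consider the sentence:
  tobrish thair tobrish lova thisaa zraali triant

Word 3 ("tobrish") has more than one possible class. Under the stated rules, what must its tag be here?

Candidates per position — 1:tobrish {Noun,Conj}; 2:thair {Prep,Det}; 3:tobrish {Noun,Conj}; 4:lova {Conj}; 5:thisaa {Noun,Adv}; 6:zraali {Adv}; 7:triant {Prep}.
Position 1: Noun is ruled out by rule 2; that leaves Conj.
Position 2: Det is ruled out by rule 1; that leaves Prep.
Position 3: Noun is ruled out by rule 2; that leaves Conj.
Position 5: Adv is ruled out by rule 3; that leaves Noun.
The unique satisfying tagging is: Conj Prep Conj Conj Noun Adv Prep.
Verifying each rule — rule 1 ✓; rule 2 ✓; rule 3 ✓; rule 4 ✓; rule 5 ✓.

Conj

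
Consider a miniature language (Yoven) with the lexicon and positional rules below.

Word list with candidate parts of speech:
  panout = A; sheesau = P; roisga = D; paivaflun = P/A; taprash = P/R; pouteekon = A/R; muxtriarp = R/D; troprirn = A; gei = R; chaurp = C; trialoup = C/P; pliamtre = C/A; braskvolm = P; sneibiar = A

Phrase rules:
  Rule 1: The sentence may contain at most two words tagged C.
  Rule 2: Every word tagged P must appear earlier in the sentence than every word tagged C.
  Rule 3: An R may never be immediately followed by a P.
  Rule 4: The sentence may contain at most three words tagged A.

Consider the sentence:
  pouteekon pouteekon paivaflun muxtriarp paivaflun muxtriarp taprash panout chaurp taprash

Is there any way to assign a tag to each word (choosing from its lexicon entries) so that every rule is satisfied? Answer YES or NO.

YES

Candidates per position — 1:pouteekon {A,R}; 2:pouteekon {A,R}; 3:paivaflun {P,A}; 4:muxtriarp {R,D}; 5:paivaflun {P,A}; 6:muxtriarp {R,D}; 7:taprash {P,R}; 8:panout {A}; 9:chaurp {C}; 10:taprash {P,R}.
One satisfying assignment: R A P D P D R A C R.
Check: rule 1 holds; rule 2 holds; rule 3 holds; rule 4 holds.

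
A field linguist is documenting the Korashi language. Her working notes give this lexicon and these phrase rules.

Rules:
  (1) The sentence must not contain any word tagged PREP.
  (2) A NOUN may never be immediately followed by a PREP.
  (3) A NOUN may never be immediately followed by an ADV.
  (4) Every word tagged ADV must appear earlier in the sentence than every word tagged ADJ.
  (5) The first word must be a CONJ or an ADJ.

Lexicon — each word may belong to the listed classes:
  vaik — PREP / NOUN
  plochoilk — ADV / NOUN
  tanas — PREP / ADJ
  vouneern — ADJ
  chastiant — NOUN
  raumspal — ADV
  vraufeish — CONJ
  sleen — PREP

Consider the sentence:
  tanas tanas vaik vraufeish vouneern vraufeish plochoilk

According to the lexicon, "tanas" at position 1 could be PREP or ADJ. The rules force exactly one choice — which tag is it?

ADJ

Candidates per position — 1:tanas {PREP,ADJ}; 2:tanas {PREP,ADJ}; 3:vaik {PREP,NOUN}; 4:vraufeish {CONJ}; 5:vouneern {ADJ}; 6:vraufeish {CONJ}; 7:plochoilk {ADV,NOUN}.
Position 1: tagging it PREP would leave rule 1 unsatisfiable, so it must be ADJ.
Position 2: tagging it PREP would leave rule 1 unsatisfiable, so it must be ADJ.
Position 3: tagging it PREP would leave rule 1 unsatisfiable, so it must be NOUN.
Position 7: tagging it ADV would leave rule 4 unsatisfiable, so it must be NOUN.
So the tagging must be: ADJ ADJ NOUN CONJ ADJ CONJ NOUN.
Rule-by-rule: rule 1 satisfied; rule 2 satisfied; rule 3 satisfied; rule 4 satisfied; rule 5 satisfied.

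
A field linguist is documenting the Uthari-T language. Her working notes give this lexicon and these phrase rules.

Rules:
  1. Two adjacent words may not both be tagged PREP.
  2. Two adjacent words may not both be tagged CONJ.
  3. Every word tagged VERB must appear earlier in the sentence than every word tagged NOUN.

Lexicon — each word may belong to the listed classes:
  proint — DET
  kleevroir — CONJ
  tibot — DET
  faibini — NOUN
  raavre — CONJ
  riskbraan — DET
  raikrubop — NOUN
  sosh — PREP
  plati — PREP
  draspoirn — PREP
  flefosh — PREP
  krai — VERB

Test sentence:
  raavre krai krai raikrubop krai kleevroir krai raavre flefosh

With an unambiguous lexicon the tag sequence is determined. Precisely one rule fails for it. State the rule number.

Fixed tagging: CONJ VERB VERB NOUN VERB CONJ VERB CONJ PREP.
Checking each rule: R1 holds, R2 holds, R3 violated.
Only rule 3 fails.

3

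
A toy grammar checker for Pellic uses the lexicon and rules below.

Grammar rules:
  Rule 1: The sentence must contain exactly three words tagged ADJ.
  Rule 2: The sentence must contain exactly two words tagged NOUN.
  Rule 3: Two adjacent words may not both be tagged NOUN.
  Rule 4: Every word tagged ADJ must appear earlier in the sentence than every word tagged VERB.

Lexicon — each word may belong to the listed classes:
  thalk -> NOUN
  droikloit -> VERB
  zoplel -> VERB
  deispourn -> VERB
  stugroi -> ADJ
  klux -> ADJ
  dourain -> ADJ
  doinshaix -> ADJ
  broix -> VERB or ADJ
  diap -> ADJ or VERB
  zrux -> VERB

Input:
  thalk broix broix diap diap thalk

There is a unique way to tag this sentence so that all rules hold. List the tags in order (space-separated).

Candidates per position — 1:thalk {NOUN}; 2:broix {VERB,ADJ}; 3:broix {VERB,ADJ}; 4:diap {ADJ,VERB}; 5:diap {ADJ,VERB}; 6:thalk {NOUN}.
The remaining ambiguous positions (2, 3, 4, 5) are resolved jointly — only one combination satisfies every rule.
So the tagging must be: NOUN ADJ ADJ ADJ VERB NOUN.
Verifying each rule — rule 1 satisfied; rule 2 satisfied; rule 3 satisfied; rule 4 satisfied.

NOUN ADJ ADJ ADJ VERB NOUN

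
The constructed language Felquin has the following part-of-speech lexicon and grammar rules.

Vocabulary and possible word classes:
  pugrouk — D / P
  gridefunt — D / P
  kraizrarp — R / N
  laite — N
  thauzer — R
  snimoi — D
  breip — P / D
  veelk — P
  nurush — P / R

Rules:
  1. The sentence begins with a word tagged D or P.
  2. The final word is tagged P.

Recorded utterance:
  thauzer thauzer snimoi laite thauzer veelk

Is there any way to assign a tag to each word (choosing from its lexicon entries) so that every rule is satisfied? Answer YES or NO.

NO

Candidates per position — 1:thauzer {R}; 2:thauzer {R}; 3:snimoi {D}; 4:laite {N}; 5:thauzer {R}; 6:veelk {P}.
Rule 1 cannot be satisfied by any choice of tags from the lexicon.
So there is no consistent tagging.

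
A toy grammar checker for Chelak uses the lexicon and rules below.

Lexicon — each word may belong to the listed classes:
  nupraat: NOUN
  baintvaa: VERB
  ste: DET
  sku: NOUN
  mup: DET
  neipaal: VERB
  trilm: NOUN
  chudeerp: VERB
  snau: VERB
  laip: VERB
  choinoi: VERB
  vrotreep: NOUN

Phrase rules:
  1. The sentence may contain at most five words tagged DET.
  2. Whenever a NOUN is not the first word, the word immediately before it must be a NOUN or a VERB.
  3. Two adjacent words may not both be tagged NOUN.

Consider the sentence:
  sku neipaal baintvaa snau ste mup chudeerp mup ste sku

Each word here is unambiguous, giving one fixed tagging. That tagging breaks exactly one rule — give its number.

2

Fixed tagging: NOUN VERB VERB VERB DET DET VERB DET DET NOUN.
Checking each rule: R1 ok, R2 fails, R3 ok.
Only rule 2 fails.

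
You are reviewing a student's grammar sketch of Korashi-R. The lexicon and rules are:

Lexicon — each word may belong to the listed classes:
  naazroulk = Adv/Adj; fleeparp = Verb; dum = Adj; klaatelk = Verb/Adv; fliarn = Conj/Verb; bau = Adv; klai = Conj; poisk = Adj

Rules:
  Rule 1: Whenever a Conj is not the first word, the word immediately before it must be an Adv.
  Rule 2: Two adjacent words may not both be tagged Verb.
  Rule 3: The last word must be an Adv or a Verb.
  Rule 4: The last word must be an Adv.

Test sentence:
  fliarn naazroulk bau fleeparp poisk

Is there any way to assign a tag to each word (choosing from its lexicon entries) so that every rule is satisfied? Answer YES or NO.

NO

Candidates per position — 1:fliarn {Conj,Verb}; 2:naazroulk {Adv,Adj}; 3:bau {Adv}; 4:fleeparp {Verb}; 5:poisk {Adj}.
Rule 3 cannot be satisfied by any choice of tags from the lexicon.
So there is no consistent tagging.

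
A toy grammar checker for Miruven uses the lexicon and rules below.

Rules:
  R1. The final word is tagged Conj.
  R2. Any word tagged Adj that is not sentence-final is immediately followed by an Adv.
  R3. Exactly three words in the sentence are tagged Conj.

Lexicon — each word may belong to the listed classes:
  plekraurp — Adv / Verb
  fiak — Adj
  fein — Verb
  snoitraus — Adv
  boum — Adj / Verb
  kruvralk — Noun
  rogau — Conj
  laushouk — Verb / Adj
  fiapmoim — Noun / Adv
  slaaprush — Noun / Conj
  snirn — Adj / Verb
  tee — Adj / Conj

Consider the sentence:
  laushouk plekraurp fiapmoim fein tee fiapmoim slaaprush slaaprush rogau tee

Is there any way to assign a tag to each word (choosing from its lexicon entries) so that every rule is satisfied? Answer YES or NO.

YES

Candidates per position — 1:laushouk {Verb,Adj}; 2:plekraurp {Adv,Verb}; 3:fiapmoim {Noun,Adv}; 4:fein {Verb}; 5:tee {Adj,Conj}; 6:fiapmoim {Noun,Adv}; 7:slaaprush {Noun,Conj}; 8:slaaprush {Noun,Conj}; 9:rogau {Conj}; 10:tee {Adj,Conj}.
One satisfying assignment: Verb Adv Noun Verb Conj Noun Noun Noun Conj Conj.
Verifying each rule — rule 1 ✓; rule 2 ✓; rule 3 ✓.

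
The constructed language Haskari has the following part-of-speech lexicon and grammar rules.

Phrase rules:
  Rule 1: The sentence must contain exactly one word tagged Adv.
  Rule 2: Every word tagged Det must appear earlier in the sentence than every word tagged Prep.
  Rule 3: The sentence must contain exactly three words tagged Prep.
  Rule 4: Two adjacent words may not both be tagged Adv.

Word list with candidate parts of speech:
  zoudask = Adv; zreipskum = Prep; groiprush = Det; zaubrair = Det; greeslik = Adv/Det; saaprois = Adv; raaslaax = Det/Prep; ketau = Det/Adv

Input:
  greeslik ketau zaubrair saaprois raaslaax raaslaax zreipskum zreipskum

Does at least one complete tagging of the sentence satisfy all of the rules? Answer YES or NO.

Candidates per position — 1:greeslik {Adv,Det}; 2:ketau {Det,Adv}; 3:zaubrair {Det}; 4:saaprois {Adv}; 5:raaslaax {Det,Prep}; 6:raaslaax {Det,Prep}; 7:zreipskum {Prep}; 8:zreipskum {Prep}.
One satisfying assignment: Det Det Det Adv Det Prep Prep Prep.
Check: rule 1 satisfied; rule 2 satisfied; rule 3 satisfied; rule 4 satisfied.

YES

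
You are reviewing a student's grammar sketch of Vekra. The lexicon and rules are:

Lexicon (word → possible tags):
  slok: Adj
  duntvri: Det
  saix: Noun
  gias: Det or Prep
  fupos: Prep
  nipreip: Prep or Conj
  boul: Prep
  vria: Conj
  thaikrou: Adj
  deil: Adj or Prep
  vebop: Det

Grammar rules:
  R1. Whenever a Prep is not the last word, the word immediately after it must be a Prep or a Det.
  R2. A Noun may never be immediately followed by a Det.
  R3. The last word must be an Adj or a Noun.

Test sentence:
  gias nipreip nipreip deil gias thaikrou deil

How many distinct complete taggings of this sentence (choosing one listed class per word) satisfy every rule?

5

Candidates per position — 1:gias {Det,Prep}; 2:nipreip {Prep,Conj}; 3:nipreip {Prep,Conj}; 4:deil {Adj,Prep}; 5:gias {Det,Prep}; 6:thaikrou {Adj}; 7:deil {Adj,Prep}.
There are 64 candidate sequences in total.
The sequences that satisfy every rule: Det Prep Prep Prep Det Adj Adj; Det Conj Prep Prep Det Adj Adj; Det Conj Conj Adj Det Adj Adj; Det Conj Conj Prep Det Adj Adj; Prep Prep Prep Prep Det Adj Adj.
Count = 5.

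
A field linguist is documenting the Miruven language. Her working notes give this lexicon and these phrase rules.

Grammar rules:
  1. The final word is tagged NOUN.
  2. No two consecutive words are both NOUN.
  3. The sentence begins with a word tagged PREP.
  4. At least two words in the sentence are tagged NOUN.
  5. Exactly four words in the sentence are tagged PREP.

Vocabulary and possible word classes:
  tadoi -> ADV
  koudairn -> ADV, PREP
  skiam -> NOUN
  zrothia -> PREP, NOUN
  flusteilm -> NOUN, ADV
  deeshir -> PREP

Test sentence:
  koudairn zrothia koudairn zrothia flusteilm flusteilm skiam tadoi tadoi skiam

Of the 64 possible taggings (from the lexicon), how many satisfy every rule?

2

Candidates per position — 1:koudairn {ADV,PREP}; 2:zrothia {PREP,NOUN}; 3:koudairn {ADV,PREP}; 4:zrothia {PREP,NOUN}; 5:flusteilm {NOUN,ADV}; 6:flusteilm {NOUN,ADV}; 7:skiam {NOUN}; 8:tadoi {ADV}; 9:tadoi {ADV}; 10:skiam {NOUN}.
There are 64 candidate sequences in total.
The sequences that satisfy every rule: PREP PREP PREP PREP NOUN ADV NOUN ADV ADV NOUN; PREP PREP PREP PREP ADV ADV NOUN ADV ADV NOUN.
Count = 2.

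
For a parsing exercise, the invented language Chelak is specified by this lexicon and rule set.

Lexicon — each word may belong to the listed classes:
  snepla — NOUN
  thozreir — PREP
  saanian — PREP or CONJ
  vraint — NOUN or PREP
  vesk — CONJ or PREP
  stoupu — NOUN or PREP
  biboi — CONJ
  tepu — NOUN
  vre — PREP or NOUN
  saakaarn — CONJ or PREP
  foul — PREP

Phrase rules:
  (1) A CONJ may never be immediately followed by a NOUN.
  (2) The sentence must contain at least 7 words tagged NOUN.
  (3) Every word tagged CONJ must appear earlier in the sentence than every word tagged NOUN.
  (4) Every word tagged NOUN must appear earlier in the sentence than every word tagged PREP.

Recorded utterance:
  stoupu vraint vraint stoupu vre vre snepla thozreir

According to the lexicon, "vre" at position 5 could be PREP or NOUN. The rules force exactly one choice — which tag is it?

NOUN

Candidates per position — 1:stoupu {NOUN,PREP}; 2:vraint {NOUN,PREP}; 3:vraint {NOUN,PREP}; 4:stoupu {NOUN,PREP}; 5:vre {PREP,NOUN}; 6:vre {PREP,NOUN}; 7:snepla {NOUN}; 8:thozreir {PREP}.
Position 1: PREP is ruled out by rule 2; that leaves NOUN.
Position 2: PREP is ruled out by rule 2; that leaves NOUN.
Position 3: PREP is ruled out by rule 2; that leaves NOUN.
Position 4: PREP is ruled out by rule 2; that leaves NOUN.
Position 5: PREP is ruled out by rule 2; that leaves NOUN.
Position 6: PREP is ruled out by rule 2; that leaves NOUN.
So the tagging must be: NOUN NOUN NOUN NOUN NOUN NOUN NOUN PREP.
Rule-by-rule: rule 1 holds; rule 2 holds; rule 3 holds; rule 4 holds.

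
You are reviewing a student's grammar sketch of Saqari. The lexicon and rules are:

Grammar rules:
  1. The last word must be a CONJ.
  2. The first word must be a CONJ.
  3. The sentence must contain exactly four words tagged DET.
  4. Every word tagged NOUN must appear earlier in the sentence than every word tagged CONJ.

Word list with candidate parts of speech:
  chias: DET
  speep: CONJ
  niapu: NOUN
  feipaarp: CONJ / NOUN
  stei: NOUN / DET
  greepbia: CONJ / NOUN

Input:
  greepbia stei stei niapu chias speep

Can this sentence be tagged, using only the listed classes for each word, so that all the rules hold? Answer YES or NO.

NO

Candidates per position — 1:greepbia {CONJ,NOUN}; 2:stei {NOUN,DET}; 3:stei {NOUN,DET}; 4:niapu {NOUN}; 5:chias {DET}; 6:speep {CONJ}.
Rule 3 cannot be satisfied by any choice of tags from the lexicon.
So there is no consistent tagging.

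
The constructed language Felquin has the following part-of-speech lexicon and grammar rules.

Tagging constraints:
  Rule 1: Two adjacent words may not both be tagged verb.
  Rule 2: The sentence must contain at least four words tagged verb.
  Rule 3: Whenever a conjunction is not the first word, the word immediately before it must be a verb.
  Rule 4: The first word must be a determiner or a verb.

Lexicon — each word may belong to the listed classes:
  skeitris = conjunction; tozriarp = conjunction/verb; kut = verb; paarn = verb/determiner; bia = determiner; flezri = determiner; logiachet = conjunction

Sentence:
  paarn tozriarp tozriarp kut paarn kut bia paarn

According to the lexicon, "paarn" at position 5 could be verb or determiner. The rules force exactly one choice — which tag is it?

determiner

Candidates per position — 1:paarn {verb,determiner}; 2:tozriarp {conjunction,verb}; 3:tozriarp {conjunction,verb}; 4:kut {verb}; 5:paarn {verb,determiner}; 6:kut {verb}; 7:bia {determiner}; 8:paarn {verb,determiner}.
Position 3: tagging it verb would leave rule 1 unsatisfiable, so it must be conjunction.
Position 5: tagging it verb would leave rule 1 unsatisfiable, so it must be determiner.
Position 2: tagging it conjunction would leave rule 3 unsatisfiable, so it must be verb.
Position 1: tagging it verb would leave rule 1 unsatisfiable, so it must be determiner.
Position 8: tagging it determiner would leave rule 2 unsatisfiable, so it must be verb.
The only consistent sequence is: determiner verb conjunction verb determiner verb determiner verb.
Verifying each rule — rule 1 ok; rule 2 ok; rule 3 ok; rule 4 ok.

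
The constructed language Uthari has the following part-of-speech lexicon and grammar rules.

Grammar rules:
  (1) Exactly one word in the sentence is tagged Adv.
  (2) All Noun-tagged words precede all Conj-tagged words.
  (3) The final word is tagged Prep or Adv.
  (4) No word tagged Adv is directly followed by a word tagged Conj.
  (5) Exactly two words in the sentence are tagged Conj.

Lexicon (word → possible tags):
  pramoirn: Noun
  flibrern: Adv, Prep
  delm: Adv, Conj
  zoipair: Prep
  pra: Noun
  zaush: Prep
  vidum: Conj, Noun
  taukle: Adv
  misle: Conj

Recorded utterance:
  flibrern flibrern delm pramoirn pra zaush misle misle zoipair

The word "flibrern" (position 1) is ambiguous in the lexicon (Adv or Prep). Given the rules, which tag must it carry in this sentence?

Candidates per position — 1:flibrern {Adv,Prep}; 2:flibrern {Adv,Prep}; 3:delm {Adv,Conj}; 4:pramoirn {Noun}; 5:pra {Noun}; 6:zaush {Prep}; 7:misle {Conj}; 8:misle {Conj}; 9:zoipair {Prep}.
At position 3, choosing Conj makes rule 2 impossible to satisfy; hence Adv.
At position 1, choosing Adv makes rule 1 impossible to satisfy; hence Prep.
At position 2, choosing Adv makes rule 1 impossible to satisfy; hence Prep.
The unique satisfying tagging is: Prep Prep Adv Noun Noun Prep Conj Conj Prep.
Checking: rule 1 satisfied; rule 2 satisfied; rule 3 satisfied; rule 4 satisfied; rule 5 satisfied.

Prep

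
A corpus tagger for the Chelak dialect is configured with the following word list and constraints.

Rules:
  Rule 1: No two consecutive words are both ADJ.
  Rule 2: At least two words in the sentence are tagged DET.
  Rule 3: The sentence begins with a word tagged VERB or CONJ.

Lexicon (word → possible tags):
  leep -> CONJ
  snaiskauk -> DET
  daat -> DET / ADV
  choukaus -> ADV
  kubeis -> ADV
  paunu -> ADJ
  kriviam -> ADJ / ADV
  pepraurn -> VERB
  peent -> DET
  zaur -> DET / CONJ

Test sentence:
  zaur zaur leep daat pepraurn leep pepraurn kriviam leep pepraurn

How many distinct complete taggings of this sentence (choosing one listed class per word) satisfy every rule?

Candidates per position — 1:zaur {DET,CONJ}; 2:zaur {DET,CONJ}; 3:leep {CONJ}; 4:daat {DET,ADV}; 5:pepraurn {VERB}; 6:leep {CONJ}; 7:pepraurn {VERB}; 8:kriviam {ADJ,ADV}; 9:leep {CONJ}; 10:pepraurn {VERB}.
There are 16 candidate sequences in total.
The sequences that satisfy every rule: CONJ DET CONJ DET VERB CONJ VERB ADJ CONJ VERB; CONJ DET CONJ DET VERB CONJ VERB ADV CONJ VERB.
Count = 2.

2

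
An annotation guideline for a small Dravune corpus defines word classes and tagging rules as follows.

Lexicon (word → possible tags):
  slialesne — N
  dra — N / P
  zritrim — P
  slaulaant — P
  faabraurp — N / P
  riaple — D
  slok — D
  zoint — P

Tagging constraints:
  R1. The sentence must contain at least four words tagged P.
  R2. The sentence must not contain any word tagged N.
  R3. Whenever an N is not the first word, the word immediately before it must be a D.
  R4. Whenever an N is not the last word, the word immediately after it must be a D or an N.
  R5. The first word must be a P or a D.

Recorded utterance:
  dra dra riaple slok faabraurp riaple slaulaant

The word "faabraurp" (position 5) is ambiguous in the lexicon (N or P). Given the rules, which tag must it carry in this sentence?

P

Candidates per position — 1:dra {N,P}; 2:dra {N,P}; 3:riaple {D}; 4:slok {D}; 5:faabraurp {N,P}; 6:riaple {D}; 7:slaulaant {P}.
Position 1: N is ruled out by rule 1; that leaves P.
Position 2: N is ruled out by rule 1; that leaves P.
Position 5: N is ruled out by rule 1; that leaves P.
The only consistent sequence is: P P D D P D P.
Verifying each rule — rule 1 ok; rule 2 ok; rule 3 ok; rule 4 ok; rule 5 ok.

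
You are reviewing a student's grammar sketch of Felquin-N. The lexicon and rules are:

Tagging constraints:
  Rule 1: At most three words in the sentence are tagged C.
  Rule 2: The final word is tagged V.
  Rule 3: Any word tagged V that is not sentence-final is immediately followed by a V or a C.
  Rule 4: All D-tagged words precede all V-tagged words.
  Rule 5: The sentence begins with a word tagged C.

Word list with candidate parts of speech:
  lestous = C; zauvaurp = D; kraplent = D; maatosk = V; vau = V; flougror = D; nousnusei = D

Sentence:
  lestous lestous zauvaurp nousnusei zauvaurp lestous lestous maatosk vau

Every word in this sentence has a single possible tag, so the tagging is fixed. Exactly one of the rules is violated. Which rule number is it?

Fixed tagging: C C D D D C C V V.
Applying the rules: R1 fails, R2 ok, R3 ok, R4 ok, R5 ok.
Only rule 1 fails.

1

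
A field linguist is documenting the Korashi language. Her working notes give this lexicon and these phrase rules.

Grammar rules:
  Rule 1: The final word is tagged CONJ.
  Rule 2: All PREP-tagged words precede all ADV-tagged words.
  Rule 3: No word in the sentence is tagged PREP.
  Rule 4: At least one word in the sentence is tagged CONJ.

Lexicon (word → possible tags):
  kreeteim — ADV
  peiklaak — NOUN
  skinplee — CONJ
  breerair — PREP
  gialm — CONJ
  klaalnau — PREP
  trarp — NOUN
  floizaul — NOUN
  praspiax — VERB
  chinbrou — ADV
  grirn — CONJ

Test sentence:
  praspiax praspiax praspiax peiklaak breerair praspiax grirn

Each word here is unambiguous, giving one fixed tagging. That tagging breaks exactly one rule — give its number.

Fixed tagging: VERB VERB VERB NOUN PREP VERB CONJ.
Checking each rule: R1 ok, R2 ok, R3 fails, R4 ok.
Only rule 3 fails.

3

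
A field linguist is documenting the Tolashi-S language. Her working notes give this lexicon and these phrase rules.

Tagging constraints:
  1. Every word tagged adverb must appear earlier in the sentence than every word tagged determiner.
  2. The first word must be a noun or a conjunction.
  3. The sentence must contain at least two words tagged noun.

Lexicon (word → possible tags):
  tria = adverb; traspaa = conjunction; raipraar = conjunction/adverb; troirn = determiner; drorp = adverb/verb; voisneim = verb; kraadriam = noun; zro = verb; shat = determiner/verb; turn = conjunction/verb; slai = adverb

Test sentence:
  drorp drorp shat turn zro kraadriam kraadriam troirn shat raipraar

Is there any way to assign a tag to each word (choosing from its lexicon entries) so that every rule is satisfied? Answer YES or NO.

Candidates per position — 1:drorp {adverb,verb}; 2:drorp {adverb,verb}; 3:shat {determiner,verb}; 4:turn {conjunction,verb}; 5:zro {verb}; 6:kraadriam {noun}; 7:kraadriam {noun}; 8:troirn {determiner}; 9:shat {determiner,verb}; 10:raipraar {conjunction,adverb}.
Rule 2 cannot be satisfied by any choice of tags from the lexicon.
So there is no consistent tagging.

NO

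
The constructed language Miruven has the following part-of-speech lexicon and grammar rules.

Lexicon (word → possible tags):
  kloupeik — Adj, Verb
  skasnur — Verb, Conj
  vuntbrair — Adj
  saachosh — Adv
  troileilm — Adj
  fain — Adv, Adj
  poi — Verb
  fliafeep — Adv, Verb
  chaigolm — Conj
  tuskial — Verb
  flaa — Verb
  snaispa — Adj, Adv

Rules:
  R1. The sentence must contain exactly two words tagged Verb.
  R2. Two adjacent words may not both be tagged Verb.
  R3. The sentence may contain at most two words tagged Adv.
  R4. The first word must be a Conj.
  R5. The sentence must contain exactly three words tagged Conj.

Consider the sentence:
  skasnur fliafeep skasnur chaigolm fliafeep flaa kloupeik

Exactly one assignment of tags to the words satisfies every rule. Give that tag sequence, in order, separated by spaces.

Candidates per position — 1:skasnur {Verb,Conj}; 2:fliafeep {Adv,Verb}; 3:skasnur {Verb,Conj}; 4:chaigolm {Conj}; 5:fliafeep {Adv,Verb}; 6:flaa {Verb}; 7:kloupeik {Adj,Verb}.
At position 1, choosing Verb makes rule 4 impossible to satisfy; hence Conj.
At position 3, choosing Verb makes rule 5 impossible to satisfy; hence Conj.
At position 5, choosing Verb makes rule 2 impossible to satisfy; hence Adv.
At position 7, choosing Verb makes rule 2 impossible to satisfy; hence Adj.
At position 2, choosing Adv makes rule 1 impossible to satisfy; hence Verb.
So the tagging must be: Conj Verb Conj Conj Adv Verb Adj.
Verifying each rule — rule 1 ok; rule 2 ok; rule 3 ok; rule 4 ok; rule 5 ok.

Conj Verb Conj Conj Adv Verb Adj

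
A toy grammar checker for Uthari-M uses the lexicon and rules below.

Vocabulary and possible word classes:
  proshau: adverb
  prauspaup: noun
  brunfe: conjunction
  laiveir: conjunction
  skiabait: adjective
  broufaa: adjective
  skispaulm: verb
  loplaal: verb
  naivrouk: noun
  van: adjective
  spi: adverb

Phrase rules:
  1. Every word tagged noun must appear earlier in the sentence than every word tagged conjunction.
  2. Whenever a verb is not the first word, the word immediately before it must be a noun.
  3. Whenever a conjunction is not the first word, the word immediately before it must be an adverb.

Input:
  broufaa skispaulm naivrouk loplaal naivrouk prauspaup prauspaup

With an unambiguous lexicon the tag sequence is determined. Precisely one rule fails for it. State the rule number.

2

Fixed tagging: adjective verb noun verb noun noun noun.
Rule check: R1 pass, R2 fail, R3 pass.
Only rule 2 fails.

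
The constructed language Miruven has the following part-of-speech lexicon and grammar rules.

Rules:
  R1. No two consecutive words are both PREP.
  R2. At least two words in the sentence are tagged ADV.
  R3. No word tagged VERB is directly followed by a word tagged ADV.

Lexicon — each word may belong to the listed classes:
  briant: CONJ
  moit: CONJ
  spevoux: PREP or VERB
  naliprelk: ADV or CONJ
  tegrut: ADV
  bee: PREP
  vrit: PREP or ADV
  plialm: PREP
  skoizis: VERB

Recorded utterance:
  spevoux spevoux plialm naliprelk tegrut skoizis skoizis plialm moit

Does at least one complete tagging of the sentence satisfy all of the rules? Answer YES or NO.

YES

Candidates per position — 1:spevoux {PREP,VERB}; 2:spevoux {PREP,VERB}; 3:plialm {PREP}; 4:naliprelk {ADV,CONJ}; 5:tegrut {ADV}; 6:skoizis {VERB}; 7:skoizis {VERB}; 8:plialm {PREP}; 9:moit {CONJ}.
One satisfying assignment: PREP VERB PREP ADV ADV VERB VERB PREP CONJ.
Checking: rule 1 holds; rule 2 holds; rule 3 holds.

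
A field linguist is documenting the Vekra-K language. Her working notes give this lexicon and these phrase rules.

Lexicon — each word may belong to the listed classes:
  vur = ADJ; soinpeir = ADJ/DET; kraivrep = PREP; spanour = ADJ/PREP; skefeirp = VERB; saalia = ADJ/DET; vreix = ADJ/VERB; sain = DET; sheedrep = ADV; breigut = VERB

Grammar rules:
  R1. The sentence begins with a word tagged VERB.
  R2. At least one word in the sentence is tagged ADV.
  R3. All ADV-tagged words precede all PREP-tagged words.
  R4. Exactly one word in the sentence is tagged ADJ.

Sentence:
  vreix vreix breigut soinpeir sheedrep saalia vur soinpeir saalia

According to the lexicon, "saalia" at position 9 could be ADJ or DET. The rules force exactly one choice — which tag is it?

DET

Candidates per position — 1:vreix {ADJ,VERB}; 2:vreix {ADJ,VERB}; 3:breigut {VERB}; 4:soinpeir {ADJ,DET}; 5:sheedrep {ADV}; 6:saalia {ADJ,DET}; 7:vur {ADJ}; 8:soinpeir {ADJ,DET}; 9:saalia {ADJ,DET}.
If word 1 were ADJ, no tagging could satisfy rule 1; so word 1 is VERB.
If word 2 were ADJ, no tagging could satisfy rule 4; so word 2 is VERB.
If word 4 were ADJ, no tagging could satisfy rule 4; so word 4 is DET.
If word 6 were ADJ, no tagging could satisfy rule 4; so word 6 is DET.
If word 8 were ADJ, no tagging could satisfy rule 4; so word 8 is DET.
If word 9 were ADJ, no tagging could satisfy rule 4; so word 9 is DET.
So the tagging must be: VERB VERB VERB DET ADV DET ADJ DET DET.
Verifying each rule — rule 1 ✓; rule 2 ✓; rule 3 ✓; rule 4 ✓.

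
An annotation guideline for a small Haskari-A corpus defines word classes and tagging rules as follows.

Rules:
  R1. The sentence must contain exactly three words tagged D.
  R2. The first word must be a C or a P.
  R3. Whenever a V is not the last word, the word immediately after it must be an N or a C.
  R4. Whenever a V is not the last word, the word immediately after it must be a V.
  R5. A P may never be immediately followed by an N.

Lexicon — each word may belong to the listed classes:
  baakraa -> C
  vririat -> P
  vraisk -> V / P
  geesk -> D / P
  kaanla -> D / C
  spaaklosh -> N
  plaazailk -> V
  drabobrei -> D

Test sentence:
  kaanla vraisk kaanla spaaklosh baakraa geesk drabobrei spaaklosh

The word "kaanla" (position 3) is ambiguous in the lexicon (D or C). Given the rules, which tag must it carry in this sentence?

D

Candidates per position — 1:kaanla {D,C}; 2:vraisk {V,P}; 3:kaanla {D,C}; 4:spaaklosh {N}; 5:baakraa {C}; 6:geesk {D,P}; 7:drabobrei {D}; 8:spaaklosh {N}.
If word 1 were D, no tagging could satisfy rule 2; so word 1 is C.
If word 2 were V, no tagging could satisfy rule 4; so word 2 is P.
If word 3 were C, no tagging could satisfy rule 1; so word 3 is D.
If word 6 were P, no tagging could satisfy rule 1; so word 6 is D.
So the tagging must be: C P D N C D D N.
Check: rule 1 satisfied; rule 2 satisfied; rule 3 satisfied; rule 4 satisfied; rule 5 satisfied.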